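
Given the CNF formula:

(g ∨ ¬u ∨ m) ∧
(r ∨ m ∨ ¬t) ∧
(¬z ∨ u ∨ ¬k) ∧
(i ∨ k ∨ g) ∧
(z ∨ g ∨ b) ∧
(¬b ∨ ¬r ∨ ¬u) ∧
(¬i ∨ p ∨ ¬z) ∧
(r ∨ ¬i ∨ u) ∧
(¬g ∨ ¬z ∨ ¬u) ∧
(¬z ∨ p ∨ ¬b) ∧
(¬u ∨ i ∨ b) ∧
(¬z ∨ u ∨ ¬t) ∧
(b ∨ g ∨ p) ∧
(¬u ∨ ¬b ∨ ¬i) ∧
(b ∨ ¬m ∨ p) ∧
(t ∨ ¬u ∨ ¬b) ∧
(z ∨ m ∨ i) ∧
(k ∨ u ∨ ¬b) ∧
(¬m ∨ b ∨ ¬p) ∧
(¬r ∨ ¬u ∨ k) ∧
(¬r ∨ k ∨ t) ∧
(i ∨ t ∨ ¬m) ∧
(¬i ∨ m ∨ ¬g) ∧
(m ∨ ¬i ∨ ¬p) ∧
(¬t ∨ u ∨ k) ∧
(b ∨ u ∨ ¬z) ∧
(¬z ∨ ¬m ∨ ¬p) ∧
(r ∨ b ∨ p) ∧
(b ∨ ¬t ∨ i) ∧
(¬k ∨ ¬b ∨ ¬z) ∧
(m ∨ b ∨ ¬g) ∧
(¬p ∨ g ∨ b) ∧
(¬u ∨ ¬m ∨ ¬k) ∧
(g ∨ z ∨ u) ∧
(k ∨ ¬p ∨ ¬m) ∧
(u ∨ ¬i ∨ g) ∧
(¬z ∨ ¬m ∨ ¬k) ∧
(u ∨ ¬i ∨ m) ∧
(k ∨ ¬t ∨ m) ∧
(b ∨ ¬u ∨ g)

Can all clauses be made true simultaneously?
Yes

Yes, the formula is satisfiable.

One satisfying assignment is: u=False, r=True, m=True, i=False, k=True, z=False, b=True, p=False, t=True, g=True

Verification: With this assignment, all 40 clauses evaluate to true.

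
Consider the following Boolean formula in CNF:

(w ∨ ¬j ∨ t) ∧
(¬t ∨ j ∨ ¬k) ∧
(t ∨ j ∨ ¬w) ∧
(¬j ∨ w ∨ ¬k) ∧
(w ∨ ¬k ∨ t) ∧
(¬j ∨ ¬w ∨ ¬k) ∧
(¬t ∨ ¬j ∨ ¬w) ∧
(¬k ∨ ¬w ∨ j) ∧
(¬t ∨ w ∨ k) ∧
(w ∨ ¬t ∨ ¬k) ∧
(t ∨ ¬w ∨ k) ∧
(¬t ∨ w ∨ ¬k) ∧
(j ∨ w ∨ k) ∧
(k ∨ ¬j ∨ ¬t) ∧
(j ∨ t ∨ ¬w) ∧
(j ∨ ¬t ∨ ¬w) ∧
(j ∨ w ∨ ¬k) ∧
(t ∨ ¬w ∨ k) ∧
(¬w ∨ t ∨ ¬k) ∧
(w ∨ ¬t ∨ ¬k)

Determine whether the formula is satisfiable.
No

No, the formula is not satisfiable.

No assignment of truth values to the variables can make all 20 clauses true simultaneously.

The formula is UNSAT (unsatisfiable).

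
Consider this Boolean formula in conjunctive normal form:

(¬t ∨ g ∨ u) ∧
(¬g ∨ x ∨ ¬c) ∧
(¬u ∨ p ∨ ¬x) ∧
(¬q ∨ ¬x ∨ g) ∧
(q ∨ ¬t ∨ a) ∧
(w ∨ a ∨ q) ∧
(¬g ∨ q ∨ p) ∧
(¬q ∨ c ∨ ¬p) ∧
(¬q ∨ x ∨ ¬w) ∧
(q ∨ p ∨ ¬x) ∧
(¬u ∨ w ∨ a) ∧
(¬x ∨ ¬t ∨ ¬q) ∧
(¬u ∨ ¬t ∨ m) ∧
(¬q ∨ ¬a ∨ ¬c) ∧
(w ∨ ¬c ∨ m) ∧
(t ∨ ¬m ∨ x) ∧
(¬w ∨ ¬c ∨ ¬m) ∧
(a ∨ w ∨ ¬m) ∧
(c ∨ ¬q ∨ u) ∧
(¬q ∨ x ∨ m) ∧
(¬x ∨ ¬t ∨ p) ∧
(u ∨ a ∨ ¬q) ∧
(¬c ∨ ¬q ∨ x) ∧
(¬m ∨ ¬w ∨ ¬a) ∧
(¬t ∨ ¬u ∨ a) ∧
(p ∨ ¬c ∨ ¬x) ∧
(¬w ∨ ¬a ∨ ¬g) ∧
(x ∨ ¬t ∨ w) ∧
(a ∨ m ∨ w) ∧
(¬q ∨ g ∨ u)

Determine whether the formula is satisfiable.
Yes

Yes, the formula is satisfiable.

One satisfying assignment is: g=False, q=False, t=False, p=False, a=False, u=False, c=False, x=False, m=False, w=True

Verification: With this assignment, all 30 clauses evaluate to true.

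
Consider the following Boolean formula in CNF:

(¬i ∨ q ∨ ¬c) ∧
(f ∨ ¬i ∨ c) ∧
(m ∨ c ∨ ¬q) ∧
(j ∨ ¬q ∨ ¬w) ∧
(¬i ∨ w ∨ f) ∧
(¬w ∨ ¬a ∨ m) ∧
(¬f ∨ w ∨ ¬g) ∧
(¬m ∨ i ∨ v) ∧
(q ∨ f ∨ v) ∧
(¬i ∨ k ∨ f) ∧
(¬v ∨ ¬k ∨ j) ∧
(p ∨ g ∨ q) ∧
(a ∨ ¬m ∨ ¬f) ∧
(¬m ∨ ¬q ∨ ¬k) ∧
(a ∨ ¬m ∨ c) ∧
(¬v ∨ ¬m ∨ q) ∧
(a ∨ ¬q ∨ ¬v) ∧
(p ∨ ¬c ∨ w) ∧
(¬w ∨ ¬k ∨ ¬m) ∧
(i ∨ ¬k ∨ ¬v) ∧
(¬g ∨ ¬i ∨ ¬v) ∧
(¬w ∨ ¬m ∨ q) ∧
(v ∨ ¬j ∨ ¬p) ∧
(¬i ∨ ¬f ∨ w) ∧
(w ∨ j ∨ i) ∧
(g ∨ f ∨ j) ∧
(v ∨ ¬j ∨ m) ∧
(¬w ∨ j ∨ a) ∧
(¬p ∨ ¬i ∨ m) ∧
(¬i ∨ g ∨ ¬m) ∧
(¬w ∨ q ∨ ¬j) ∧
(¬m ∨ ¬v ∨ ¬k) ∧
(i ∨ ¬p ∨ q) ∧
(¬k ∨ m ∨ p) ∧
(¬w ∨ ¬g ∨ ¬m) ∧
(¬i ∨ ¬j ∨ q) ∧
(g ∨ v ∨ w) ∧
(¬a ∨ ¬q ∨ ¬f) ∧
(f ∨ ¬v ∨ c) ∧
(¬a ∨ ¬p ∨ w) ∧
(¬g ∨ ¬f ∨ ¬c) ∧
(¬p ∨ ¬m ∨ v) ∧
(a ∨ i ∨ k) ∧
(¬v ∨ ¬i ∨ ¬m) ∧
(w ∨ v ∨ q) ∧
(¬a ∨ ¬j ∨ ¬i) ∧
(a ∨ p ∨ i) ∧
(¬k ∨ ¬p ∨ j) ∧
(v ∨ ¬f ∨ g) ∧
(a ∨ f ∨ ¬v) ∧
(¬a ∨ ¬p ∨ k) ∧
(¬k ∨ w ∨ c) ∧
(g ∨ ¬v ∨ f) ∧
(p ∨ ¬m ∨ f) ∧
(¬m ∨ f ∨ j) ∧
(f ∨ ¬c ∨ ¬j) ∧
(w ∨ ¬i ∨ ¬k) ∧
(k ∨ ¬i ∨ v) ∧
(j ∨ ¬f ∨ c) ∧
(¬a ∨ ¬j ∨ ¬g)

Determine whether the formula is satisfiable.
No

No, the formula is not satisfiable.

No assignment of truth values to the variables can make all 60 clauses true simultaneously.

The formula is UNSAT (unsatisfiable).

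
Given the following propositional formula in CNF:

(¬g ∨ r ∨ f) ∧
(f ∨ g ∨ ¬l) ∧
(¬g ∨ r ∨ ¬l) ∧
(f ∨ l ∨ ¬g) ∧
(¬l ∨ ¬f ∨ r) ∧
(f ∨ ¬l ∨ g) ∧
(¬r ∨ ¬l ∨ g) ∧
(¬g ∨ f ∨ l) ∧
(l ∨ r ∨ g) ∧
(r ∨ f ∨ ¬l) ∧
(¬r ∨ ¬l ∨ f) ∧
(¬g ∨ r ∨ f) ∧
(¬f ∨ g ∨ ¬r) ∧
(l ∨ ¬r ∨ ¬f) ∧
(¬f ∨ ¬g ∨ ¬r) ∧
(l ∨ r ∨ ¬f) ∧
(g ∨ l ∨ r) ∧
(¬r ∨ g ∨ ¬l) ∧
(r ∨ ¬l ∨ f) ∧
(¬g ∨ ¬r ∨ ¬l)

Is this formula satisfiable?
Yes

Yes, the formula is satisfiable.

One satisfying assignment is: f=False, g=False, r=True, l=False

Verification: With this assignment, all 20 clauses evaluate to true.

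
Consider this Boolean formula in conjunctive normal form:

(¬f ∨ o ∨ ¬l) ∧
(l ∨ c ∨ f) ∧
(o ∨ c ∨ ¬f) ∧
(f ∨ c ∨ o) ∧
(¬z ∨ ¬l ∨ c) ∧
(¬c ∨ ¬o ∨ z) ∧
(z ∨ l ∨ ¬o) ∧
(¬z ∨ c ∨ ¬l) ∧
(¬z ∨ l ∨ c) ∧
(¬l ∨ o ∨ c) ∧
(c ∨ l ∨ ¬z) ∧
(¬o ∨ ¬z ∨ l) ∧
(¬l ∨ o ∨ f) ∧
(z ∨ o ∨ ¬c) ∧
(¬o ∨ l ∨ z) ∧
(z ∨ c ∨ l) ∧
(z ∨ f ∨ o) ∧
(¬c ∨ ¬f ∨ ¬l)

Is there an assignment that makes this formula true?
Yes

Yes, the formula is satisfiable.

One satisfying assignment is: f=False, o=False, l=False, z=True, c=True

Verification: With this assignment, all 18 clauses evaluate to true.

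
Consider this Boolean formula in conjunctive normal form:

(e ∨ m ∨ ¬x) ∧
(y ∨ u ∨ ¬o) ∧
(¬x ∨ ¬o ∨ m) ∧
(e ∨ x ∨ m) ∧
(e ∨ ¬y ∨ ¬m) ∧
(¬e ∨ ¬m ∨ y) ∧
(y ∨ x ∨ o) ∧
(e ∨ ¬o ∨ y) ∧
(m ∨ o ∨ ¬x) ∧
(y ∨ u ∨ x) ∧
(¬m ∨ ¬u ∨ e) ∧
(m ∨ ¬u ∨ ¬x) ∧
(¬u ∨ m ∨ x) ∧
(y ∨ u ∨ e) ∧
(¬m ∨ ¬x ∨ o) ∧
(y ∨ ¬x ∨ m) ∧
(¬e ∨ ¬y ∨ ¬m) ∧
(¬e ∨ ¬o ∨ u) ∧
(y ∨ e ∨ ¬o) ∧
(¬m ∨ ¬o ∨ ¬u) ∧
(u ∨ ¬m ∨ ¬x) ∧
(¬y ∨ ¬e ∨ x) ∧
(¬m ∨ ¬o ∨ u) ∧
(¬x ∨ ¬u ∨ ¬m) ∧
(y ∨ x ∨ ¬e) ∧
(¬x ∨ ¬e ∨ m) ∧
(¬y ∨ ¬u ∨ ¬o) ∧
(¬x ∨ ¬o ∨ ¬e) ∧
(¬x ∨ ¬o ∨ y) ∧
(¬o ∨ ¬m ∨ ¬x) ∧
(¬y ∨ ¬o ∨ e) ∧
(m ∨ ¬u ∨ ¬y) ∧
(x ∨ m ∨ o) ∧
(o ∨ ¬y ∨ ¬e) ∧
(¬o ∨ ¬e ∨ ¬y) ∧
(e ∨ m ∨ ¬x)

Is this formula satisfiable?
No

No, the formula is not satisfiable.

No assignment of truth values to the variables can make all 36 clauses true simultaneously.

The formula is UNSAT (unsatisfiable).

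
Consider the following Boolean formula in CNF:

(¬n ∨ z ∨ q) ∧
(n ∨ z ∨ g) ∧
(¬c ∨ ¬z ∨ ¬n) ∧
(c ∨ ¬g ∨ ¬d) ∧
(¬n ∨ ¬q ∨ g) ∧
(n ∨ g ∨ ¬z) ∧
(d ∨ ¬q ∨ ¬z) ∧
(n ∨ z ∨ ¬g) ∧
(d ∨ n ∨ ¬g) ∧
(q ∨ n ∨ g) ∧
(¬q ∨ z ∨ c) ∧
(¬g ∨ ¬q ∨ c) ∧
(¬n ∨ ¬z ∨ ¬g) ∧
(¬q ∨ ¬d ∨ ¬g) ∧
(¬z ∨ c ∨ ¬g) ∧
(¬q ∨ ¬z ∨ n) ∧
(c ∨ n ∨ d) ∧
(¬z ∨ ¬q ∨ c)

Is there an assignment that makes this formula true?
Yes

Yes, the formula is satisfiable.

One satisfying assignment is: d=False, n=True, z=True, g=False, q=False, c=False

Verification: With this assignment, all 18 clauses evaluate to true.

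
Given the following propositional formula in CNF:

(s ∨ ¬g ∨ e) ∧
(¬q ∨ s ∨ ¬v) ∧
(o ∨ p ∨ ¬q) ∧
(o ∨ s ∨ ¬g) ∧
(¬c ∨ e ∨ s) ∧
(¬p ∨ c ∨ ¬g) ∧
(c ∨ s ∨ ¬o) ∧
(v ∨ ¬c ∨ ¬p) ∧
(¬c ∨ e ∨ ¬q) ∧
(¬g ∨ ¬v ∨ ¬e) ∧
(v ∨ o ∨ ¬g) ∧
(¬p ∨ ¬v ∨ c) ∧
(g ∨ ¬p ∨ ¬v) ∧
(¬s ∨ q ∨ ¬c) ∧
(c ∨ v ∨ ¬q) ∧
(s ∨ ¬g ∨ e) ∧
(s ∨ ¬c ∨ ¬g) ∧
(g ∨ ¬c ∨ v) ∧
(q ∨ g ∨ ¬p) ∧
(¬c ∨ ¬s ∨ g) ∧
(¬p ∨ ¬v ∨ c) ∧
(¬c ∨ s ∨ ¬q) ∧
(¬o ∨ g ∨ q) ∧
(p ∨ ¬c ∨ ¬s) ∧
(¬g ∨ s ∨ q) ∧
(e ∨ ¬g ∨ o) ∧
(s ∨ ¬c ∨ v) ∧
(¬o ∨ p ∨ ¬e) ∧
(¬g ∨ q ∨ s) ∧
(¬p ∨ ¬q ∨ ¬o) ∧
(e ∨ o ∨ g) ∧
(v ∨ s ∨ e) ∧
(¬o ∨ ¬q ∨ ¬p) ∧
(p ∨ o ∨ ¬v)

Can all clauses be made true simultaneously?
Yes

Yes, the formula is satisfiable.

One satisfying assignment is: p=False, e=True, g=False, v=False, q=False, s=False, o=False, c=False

Verification: With this assignment, all 34 clauses evaluate to true.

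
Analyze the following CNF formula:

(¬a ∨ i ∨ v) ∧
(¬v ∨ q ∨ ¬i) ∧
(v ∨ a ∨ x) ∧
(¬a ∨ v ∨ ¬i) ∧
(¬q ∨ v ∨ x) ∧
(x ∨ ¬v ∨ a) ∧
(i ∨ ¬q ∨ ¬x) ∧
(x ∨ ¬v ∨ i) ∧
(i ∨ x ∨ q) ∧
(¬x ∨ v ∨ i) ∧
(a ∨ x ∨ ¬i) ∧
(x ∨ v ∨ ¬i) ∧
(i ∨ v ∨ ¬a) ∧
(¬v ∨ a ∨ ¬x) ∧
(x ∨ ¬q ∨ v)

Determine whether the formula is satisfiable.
Yes

Yes, the formula is satisfiable.

One satisfying assignment is: x=True, q=False, i=False, a=True, v=True

Verification: With this assignment, all 15 clauses evaluate to true.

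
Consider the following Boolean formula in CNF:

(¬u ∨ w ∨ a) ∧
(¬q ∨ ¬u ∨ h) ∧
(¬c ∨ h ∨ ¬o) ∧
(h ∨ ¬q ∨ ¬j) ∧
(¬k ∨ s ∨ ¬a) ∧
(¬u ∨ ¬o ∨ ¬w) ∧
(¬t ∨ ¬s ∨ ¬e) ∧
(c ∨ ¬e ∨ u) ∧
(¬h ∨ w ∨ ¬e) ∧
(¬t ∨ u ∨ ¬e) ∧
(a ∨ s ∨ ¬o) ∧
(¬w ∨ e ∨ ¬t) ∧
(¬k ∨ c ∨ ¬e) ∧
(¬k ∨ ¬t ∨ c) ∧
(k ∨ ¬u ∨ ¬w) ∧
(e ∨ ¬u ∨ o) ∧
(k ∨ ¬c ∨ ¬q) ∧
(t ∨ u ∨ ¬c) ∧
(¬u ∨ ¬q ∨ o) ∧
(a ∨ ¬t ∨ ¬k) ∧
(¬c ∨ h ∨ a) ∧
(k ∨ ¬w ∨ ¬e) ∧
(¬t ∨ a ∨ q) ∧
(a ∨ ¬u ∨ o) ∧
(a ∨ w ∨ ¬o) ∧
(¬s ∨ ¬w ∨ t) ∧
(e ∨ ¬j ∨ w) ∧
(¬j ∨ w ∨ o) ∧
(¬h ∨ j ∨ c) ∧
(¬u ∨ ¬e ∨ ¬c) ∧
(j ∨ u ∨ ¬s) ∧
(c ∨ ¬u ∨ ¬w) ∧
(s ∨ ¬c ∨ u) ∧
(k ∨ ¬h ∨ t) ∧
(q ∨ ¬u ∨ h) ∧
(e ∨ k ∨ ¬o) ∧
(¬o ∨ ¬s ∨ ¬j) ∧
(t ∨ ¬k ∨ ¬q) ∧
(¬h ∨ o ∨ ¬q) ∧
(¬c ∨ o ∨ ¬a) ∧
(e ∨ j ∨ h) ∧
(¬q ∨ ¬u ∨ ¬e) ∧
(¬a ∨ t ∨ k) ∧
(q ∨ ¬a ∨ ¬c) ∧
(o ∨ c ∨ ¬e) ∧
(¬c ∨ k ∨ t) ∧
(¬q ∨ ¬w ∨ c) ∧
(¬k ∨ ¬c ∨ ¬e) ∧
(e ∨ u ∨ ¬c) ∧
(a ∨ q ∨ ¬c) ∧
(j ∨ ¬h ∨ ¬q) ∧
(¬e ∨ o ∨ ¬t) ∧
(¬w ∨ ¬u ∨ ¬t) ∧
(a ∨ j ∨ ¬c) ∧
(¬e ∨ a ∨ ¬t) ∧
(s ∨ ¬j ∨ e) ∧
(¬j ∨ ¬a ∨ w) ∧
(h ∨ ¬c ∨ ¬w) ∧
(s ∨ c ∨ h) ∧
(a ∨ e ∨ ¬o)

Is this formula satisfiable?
No

No, the formula is not satisfiable.

No assignment of truth values to the variables can make all 60 clauses true simultaneously.

The formula is UNSAT (unsatisfiable).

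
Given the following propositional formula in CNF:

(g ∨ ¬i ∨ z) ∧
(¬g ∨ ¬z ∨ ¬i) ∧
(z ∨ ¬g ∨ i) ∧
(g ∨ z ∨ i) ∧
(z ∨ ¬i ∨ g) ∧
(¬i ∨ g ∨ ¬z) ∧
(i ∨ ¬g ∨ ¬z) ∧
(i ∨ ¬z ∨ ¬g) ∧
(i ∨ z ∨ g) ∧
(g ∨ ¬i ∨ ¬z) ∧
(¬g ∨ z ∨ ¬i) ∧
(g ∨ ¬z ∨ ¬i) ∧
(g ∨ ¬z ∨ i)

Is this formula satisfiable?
No

No, the formula is not satisfiable.

No assignment of truth values to the variables can make all 13 clauses true simultaneously.

The formula is UNSAT (unsatisfiable).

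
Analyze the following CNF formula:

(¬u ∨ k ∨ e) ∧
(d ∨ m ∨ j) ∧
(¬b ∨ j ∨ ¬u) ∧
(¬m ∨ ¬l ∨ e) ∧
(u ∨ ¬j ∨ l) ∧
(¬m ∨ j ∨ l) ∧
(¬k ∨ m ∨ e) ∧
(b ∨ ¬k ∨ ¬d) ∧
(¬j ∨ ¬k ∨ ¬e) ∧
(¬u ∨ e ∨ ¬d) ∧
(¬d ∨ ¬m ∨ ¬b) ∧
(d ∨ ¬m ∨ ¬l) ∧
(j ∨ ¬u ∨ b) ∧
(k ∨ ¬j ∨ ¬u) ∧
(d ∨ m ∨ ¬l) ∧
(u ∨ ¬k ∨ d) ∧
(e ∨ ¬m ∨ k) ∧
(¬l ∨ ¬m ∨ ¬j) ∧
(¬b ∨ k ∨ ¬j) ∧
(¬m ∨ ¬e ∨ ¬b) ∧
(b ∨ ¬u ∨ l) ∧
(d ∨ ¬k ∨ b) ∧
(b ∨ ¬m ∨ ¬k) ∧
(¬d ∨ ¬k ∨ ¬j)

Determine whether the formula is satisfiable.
Yes

Yes, the formula is satisfiable.

One satisfying assignment is: k=False, d=True, m=False, b=False, u=False, e=False, l=False, j=False

Verification: With this assignment, all 24 clauses evaluate to true.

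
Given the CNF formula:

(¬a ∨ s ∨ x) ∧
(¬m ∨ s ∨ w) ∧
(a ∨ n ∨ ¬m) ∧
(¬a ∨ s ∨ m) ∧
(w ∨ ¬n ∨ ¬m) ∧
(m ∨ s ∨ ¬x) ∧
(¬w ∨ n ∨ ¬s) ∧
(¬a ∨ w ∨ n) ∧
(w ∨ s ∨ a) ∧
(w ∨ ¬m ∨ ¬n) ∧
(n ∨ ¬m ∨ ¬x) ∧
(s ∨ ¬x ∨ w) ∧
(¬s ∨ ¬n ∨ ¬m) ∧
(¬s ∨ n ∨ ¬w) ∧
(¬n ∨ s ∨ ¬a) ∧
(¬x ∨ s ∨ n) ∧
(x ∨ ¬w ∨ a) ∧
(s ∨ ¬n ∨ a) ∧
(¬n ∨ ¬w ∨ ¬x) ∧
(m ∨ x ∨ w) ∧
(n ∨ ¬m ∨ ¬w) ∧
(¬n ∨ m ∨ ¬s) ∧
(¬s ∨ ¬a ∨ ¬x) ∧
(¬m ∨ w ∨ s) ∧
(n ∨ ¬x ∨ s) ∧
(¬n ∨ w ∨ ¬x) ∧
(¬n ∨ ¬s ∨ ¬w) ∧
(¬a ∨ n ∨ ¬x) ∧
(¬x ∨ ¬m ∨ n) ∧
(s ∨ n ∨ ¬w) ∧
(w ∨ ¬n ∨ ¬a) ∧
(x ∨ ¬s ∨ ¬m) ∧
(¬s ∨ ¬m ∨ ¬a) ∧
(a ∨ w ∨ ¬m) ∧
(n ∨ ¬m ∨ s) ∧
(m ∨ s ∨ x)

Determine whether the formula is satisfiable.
Yes

Yes, the formula is satisfiable.

One satisfying assignment is: a=False, x=True, s=True, w=False, n=False, m=False

Verification: With this assignment, all 36 clauses evaluate to true.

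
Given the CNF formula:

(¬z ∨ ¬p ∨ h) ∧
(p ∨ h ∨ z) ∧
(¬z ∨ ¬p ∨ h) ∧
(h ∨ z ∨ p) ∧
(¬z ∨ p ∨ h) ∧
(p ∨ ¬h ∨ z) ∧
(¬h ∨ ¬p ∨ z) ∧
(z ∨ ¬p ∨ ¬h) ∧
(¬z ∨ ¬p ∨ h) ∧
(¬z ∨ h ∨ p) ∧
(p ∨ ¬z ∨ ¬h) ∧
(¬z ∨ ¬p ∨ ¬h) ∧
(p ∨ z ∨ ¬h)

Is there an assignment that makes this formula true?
Yes

Yes, the formula is satisfiable.

One satisfying assignment is: h=False, p=True, z=False

Verification: With this assignment, all 13 clauses evaluate to true.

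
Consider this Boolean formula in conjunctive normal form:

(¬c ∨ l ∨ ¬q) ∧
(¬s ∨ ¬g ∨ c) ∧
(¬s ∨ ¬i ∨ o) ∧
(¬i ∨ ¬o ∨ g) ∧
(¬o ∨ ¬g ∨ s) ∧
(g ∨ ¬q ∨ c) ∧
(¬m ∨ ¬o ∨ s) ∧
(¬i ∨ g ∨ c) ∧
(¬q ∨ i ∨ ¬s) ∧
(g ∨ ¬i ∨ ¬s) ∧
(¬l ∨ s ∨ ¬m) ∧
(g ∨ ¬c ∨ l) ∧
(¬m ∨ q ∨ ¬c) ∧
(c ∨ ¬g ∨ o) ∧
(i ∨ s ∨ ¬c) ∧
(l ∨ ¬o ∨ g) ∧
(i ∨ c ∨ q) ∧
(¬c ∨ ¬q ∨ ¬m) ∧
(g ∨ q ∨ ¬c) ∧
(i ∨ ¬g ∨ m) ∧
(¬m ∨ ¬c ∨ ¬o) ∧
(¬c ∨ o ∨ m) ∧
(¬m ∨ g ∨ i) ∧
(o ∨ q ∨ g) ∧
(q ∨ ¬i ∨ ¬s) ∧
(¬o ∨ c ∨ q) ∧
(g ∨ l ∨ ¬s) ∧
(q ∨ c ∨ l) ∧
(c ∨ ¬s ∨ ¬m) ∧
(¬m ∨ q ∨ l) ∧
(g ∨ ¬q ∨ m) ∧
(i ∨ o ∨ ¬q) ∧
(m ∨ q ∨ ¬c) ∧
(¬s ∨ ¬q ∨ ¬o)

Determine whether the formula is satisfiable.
No

No, the formula is not satisfiable.

No assignment of truth values to the variables can make all 34 clauses true simultaneously.

The formula is UNSAT (unsatisfiable).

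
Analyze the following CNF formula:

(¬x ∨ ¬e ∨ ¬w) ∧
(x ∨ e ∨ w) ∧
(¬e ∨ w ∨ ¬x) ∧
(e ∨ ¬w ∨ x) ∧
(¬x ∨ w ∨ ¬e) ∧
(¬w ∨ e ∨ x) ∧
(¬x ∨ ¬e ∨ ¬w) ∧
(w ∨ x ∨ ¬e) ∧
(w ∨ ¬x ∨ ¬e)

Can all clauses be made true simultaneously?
Yes

Yes, the formula is satisfiable.

One satisfying assignment is: e=True, w=True, x=False

Verification: With this assignment, all 9 clauses evaluate to true.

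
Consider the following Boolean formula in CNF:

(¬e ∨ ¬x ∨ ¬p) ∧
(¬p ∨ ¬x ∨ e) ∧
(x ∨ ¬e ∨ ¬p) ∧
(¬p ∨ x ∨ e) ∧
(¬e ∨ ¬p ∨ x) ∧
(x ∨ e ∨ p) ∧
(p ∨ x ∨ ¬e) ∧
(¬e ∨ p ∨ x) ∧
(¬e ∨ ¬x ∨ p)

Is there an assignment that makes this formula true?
Yes

Yes, the formula is satisfiable.

One satisfying assignment is: e=False, p=False, x=True

Verification: With this assignment, all 9 clauses evaluate to true.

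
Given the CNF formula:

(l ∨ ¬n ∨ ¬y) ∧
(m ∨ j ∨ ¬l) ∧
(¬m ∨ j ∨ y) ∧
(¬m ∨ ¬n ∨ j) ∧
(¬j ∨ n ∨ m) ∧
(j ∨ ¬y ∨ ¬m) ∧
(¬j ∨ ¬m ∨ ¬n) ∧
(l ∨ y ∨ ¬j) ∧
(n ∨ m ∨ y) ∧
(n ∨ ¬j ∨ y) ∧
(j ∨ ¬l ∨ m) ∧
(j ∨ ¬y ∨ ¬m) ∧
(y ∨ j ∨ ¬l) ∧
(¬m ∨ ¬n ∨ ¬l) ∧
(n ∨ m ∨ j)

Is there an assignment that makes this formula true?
Yes

Yes, the formula is satisfiable.

One satisfying assignment is: m=False, l=False, j=False, y=False, n=True

Verification: With this assignment, all 15 clauses evaluate to true.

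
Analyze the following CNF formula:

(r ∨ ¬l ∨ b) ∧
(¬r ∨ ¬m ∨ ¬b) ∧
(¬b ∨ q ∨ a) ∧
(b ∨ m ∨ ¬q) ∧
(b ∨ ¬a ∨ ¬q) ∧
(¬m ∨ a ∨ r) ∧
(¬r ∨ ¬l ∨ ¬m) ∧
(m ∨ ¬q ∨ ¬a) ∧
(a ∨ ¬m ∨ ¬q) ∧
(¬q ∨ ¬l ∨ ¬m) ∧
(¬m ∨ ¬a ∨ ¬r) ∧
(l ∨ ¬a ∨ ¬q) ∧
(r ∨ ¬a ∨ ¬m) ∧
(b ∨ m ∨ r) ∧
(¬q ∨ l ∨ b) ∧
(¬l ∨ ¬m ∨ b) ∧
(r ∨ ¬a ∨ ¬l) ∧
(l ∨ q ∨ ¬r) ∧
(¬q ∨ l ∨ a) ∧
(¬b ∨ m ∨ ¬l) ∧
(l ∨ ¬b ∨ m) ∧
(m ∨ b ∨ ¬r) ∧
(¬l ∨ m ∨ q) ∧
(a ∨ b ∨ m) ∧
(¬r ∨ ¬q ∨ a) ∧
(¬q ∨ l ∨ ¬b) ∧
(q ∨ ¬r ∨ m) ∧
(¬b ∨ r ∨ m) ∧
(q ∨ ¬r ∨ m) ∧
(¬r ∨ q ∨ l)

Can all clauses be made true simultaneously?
No

No, the formula is not satisfiable.

No assignment of truth values to the variables can make all 30 clauses true simultaneously.

The formula is UNSAT (unsatisfiable).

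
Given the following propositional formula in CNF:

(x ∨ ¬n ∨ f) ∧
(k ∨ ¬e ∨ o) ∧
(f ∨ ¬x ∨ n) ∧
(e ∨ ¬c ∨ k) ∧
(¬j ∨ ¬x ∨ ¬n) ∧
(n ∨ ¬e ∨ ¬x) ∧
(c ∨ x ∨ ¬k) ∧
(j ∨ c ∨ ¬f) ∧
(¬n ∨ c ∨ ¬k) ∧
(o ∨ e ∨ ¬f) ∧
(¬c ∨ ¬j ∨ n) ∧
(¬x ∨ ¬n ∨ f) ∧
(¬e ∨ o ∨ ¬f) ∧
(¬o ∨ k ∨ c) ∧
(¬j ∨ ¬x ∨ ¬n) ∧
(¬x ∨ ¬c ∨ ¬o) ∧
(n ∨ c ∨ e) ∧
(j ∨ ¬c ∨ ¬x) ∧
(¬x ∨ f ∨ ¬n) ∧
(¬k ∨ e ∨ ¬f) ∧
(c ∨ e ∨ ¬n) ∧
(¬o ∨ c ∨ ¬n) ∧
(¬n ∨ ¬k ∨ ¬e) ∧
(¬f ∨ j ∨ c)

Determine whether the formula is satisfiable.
Yes

Yes, the formula is satisfiable.

One satisfying assignment is: e=True, c=True, f=True, x=False, n=True, o=True, k=False, j=False

Verification: With this assignment, all 24 clauses evaluate to true.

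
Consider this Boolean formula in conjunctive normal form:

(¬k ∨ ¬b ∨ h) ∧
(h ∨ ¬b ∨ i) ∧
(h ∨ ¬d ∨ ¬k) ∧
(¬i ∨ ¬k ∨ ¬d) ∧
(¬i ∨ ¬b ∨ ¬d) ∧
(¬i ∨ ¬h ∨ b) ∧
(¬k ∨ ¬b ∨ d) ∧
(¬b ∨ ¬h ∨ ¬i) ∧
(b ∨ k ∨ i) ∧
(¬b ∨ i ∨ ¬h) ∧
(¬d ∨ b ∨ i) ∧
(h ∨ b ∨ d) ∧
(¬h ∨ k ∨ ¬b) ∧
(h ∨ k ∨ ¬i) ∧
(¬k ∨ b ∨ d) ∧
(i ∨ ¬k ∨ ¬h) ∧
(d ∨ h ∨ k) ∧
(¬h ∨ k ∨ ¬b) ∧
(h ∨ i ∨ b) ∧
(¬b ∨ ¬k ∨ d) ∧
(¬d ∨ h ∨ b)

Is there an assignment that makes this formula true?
No

No, the formula is not satisfiable.

No assignment of truth values to the variables can make all 21 clauses true simultaneously.

The formula is UNSAT (unsatisfiable).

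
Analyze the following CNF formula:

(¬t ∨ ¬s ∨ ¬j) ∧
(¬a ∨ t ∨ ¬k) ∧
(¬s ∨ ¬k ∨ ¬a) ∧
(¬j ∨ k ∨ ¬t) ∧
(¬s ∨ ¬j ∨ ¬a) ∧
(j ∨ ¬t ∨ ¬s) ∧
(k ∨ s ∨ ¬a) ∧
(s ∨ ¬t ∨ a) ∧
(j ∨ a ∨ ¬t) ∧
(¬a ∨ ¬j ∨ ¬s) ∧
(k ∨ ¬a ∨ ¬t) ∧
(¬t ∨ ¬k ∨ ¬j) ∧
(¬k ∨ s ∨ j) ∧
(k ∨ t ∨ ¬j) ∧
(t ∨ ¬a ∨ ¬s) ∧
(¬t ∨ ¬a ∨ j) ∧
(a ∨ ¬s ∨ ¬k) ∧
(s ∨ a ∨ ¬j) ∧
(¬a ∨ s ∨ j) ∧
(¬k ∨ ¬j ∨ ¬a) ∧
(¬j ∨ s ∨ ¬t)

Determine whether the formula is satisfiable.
Yes

Yes, the formula is satisfiable.

One satisfying assignment is: a=False, j=False, t=False, s=False, k=False

Verification: With this assignment, all 21 clauses evaluate to true.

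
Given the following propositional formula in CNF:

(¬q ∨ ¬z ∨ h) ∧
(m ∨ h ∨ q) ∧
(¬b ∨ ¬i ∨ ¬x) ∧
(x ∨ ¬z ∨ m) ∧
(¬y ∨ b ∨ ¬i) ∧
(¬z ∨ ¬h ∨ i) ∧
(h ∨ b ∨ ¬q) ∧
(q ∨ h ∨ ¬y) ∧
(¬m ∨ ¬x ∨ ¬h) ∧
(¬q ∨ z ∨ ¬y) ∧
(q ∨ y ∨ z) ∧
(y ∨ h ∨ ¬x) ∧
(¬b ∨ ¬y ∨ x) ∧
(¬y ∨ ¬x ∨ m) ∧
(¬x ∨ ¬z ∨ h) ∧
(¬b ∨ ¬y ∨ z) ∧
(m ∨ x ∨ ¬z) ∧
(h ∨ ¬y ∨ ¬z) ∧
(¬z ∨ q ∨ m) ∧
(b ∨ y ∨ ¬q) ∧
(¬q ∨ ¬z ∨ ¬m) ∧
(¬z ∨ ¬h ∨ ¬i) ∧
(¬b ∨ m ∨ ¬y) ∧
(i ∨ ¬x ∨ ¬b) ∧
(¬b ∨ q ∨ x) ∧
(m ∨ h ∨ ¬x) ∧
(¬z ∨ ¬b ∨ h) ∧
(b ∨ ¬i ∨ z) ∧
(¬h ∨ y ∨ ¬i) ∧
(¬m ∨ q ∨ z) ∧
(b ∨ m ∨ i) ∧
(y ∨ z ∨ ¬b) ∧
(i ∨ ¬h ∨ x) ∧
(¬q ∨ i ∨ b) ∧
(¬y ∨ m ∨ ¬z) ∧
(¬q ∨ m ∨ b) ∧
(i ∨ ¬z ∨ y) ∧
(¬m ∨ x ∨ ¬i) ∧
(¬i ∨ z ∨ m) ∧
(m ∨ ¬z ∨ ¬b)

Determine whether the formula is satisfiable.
No

No, the formula is not satisfiable.

No assignment of truth values to the variables can make all 40 clauses true simultaneously.

The formula is UNSAT (unsatisfiable).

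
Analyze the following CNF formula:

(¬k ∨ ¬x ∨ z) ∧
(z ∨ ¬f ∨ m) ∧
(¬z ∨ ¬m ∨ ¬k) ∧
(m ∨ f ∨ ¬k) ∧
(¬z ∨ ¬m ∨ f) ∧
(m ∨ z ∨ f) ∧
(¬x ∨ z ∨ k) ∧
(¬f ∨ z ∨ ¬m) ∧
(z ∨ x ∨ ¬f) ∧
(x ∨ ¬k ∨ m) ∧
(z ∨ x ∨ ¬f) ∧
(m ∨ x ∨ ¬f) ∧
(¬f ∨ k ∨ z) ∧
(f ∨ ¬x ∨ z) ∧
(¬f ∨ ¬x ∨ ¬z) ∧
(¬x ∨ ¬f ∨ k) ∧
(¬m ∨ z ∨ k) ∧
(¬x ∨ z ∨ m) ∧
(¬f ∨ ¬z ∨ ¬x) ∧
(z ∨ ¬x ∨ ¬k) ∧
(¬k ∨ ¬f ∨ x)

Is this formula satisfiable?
Yes

Yes, the formula is satisfiable.

One satisfying assignment is: f=False, z=False, x=False, m=True, k=True

Verification: With this assignment, all 21 clauses evaluate to true.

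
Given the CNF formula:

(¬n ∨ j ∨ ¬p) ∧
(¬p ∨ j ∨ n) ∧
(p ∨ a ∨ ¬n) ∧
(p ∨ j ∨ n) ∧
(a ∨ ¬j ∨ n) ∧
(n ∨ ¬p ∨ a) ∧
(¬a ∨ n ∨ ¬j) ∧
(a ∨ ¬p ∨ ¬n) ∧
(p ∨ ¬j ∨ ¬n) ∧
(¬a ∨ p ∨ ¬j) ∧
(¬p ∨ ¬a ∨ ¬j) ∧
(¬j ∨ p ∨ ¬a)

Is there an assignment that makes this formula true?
Yes

Yes, the formula is satisfiable.

One satisfying assignment is: j=False, p=False, a=True, n=True

Verification: With this assignment, all 12 clauses evaluate to true.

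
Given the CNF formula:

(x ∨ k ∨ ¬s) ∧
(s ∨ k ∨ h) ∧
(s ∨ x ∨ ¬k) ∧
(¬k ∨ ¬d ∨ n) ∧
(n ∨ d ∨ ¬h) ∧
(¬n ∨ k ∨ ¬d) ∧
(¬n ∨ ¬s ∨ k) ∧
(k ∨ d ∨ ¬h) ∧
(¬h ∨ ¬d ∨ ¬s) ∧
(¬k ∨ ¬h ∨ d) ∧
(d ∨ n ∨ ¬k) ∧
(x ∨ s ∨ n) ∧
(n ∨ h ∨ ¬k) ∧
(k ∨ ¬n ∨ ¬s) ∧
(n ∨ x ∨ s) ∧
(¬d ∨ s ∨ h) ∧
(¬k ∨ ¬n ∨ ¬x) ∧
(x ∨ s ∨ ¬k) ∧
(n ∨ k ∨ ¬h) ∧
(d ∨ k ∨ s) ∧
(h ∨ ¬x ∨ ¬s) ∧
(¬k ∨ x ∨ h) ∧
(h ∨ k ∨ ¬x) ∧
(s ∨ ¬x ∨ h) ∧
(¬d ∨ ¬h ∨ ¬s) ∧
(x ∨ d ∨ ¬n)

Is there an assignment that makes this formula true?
No

No, the formula is not satisfiable.

No assignment of truth values to the variables can make all 26 clauses true simultaneously.

The formula is UNSAT (unsatisfiable).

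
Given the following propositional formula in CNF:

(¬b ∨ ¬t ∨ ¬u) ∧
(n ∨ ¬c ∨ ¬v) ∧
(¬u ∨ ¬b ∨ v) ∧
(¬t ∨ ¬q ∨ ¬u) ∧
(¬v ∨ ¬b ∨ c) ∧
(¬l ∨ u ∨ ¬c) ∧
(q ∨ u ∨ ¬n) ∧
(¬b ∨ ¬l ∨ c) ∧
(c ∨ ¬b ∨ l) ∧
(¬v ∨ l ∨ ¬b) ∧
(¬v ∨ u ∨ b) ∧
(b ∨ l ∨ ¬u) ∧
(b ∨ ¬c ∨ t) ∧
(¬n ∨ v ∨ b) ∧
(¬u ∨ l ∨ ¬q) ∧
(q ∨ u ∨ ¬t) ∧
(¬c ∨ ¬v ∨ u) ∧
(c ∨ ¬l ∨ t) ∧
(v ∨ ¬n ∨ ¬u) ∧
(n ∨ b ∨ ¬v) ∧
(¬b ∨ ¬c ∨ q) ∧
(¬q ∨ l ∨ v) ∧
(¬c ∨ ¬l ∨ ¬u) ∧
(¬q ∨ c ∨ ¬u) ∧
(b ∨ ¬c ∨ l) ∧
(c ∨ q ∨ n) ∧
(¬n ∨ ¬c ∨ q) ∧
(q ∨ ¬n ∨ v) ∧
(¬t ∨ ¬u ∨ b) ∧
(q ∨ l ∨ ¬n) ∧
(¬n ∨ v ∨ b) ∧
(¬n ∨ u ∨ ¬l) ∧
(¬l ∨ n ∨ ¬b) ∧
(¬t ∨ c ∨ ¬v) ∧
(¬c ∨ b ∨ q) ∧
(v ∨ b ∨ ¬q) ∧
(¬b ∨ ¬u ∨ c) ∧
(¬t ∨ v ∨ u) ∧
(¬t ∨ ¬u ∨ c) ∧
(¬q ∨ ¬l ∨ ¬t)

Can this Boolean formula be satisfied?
No

No, the formula is not satisfiable.

No assignment of truth values to the variables can make all 40 clauses true simultaneously.

The formula is UNSAT (unsatisfiable).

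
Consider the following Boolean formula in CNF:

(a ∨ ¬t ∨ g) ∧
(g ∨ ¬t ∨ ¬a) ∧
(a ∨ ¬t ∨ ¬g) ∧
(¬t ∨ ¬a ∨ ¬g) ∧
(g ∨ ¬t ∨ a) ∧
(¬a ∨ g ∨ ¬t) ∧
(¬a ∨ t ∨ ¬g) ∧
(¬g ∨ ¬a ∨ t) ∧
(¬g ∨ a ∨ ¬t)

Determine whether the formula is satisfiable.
Yes

Yes, the formula is satisfiable.

One satisfying assignment is: g=False, a=False, t=False

Verification: With this assignment, all 9 clauses evaluate to true.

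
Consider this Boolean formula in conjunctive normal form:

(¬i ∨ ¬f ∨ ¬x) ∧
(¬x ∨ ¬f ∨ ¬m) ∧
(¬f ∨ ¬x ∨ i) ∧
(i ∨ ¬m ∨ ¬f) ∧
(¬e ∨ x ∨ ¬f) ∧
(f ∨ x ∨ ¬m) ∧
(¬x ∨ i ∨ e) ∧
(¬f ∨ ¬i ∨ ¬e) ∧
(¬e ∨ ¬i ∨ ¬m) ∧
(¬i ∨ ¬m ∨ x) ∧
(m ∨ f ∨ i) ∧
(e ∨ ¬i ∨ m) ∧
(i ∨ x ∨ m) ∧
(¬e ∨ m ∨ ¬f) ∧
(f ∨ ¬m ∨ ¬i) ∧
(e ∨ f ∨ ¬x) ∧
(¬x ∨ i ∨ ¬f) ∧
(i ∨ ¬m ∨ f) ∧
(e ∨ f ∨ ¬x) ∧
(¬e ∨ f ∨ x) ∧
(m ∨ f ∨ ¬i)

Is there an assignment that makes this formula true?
No

No, the formula is not satisfiable.

No assignment of truth values to the variables can make all 21 clauses true simultaneously.

The formula is UNSAT (unsatisfiable).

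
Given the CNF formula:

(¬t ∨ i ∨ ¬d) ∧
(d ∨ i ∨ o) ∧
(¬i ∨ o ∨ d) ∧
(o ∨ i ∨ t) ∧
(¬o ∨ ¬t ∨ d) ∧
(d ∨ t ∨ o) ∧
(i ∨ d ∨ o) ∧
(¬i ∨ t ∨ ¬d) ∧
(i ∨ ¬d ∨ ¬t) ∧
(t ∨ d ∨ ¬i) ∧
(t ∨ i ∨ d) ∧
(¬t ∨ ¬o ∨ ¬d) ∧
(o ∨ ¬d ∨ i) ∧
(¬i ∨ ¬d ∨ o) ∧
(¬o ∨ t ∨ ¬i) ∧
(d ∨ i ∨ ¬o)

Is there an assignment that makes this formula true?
Yes

Yes, the formula is satisfiable.

One satisfying assignment is: i=False, t=False, o=True, d=True

Verification: With this assignment, all 16 clauses evaluate to true.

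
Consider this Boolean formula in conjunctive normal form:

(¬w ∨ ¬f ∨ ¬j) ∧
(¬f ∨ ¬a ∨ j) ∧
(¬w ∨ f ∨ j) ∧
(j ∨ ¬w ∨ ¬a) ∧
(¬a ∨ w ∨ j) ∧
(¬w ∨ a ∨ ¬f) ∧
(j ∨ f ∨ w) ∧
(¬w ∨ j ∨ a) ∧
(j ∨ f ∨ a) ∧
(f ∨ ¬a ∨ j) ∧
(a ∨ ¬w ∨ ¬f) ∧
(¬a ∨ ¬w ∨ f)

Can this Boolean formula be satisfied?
Yes

Yes, the formula is satisfiable.

One satisfying assignment is: a=False, j=True, f=False, w=False

Verification: With this assignment, all 12 clauses evaluate to true.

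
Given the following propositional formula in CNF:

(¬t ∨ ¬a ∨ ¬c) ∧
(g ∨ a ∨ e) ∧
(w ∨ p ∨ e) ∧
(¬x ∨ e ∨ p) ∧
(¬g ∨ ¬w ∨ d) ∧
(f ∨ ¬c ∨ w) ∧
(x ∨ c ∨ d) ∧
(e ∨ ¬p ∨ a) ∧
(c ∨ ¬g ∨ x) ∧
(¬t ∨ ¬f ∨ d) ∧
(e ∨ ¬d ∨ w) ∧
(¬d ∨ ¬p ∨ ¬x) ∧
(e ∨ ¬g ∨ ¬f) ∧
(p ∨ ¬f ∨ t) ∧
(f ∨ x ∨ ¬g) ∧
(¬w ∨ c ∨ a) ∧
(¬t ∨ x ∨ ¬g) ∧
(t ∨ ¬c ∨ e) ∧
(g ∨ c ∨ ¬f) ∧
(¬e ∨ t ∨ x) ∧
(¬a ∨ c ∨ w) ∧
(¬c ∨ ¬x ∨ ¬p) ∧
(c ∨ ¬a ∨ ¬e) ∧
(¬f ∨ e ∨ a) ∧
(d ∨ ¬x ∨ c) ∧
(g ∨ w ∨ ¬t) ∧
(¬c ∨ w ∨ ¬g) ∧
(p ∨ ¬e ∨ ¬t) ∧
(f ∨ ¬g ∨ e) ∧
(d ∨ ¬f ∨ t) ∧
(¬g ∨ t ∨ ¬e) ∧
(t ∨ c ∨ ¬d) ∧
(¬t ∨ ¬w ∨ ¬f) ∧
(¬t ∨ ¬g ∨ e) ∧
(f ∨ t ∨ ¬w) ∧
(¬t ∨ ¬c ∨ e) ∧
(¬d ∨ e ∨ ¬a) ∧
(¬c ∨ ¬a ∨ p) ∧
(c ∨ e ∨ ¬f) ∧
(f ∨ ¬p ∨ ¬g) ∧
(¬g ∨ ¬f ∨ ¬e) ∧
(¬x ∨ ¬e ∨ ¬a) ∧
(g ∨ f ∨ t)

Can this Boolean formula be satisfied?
Yes

Yes, the formula is satisfiable.

One satisfying assignment is: d=False, c=True, p=True, w=True, g=False, x=False, t=True, a=False, f=False, e=True

Verification: With this assignment, all 43 clauses evaluate to true.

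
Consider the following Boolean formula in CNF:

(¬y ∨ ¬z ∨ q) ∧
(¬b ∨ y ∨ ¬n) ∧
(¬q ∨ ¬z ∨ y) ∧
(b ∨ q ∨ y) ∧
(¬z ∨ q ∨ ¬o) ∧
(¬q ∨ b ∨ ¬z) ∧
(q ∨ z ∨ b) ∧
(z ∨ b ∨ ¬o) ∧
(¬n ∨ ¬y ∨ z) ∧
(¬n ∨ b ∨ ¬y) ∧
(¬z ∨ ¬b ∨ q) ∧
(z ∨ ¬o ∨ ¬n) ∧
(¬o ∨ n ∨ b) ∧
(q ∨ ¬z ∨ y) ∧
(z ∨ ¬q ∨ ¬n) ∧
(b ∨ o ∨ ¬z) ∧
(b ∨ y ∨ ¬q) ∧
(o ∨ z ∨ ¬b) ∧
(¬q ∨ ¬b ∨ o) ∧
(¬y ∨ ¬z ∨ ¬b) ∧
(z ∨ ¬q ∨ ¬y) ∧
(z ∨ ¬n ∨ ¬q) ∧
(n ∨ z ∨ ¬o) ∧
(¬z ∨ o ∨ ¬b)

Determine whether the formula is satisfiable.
No

No, the formula is not satisfiable.

No assignment of truth values to the variables can make all 24 clauses true simultaneously.

The formula is UNSAT (unsatisfiable).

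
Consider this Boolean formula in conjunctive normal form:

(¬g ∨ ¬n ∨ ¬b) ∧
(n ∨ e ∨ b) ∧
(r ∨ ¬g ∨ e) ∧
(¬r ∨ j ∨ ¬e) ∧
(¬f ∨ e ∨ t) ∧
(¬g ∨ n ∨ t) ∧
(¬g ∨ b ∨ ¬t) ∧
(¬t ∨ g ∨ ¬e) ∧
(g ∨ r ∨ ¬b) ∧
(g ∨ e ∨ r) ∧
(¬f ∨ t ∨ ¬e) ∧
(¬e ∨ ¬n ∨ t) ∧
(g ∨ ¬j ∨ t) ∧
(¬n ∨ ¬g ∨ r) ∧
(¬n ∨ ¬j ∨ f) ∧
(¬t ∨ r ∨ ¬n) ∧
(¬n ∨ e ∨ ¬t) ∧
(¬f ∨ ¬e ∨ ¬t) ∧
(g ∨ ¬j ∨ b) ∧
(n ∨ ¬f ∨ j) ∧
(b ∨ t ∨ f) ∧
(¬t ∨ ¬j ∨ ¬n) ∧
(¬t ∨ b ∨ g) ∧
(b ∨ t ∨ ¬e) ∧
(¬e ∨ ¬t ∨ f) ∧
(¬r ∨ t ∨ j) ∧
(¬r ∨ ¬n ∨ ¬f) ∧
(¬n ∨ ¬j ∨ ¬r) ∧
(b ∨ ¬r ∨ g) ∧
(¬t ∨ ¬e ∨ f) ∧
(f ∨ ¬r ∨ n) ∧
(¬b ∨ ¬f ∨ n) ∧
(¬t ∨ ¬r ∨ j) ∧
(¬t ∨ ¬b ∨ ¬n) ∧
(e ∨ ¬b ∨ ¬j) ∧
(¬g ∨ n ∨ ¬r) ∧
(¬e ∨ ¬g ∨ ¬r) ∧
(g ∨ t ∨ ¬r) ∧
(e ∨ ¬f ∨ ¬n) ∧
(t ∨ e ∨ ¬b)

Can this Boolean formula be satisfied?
No

No, the formula is not satisfiable.

No assignment of truth values to the variables can make all 40 clauses true simultaneously.

The formula is UNSAT (unsatisfiable).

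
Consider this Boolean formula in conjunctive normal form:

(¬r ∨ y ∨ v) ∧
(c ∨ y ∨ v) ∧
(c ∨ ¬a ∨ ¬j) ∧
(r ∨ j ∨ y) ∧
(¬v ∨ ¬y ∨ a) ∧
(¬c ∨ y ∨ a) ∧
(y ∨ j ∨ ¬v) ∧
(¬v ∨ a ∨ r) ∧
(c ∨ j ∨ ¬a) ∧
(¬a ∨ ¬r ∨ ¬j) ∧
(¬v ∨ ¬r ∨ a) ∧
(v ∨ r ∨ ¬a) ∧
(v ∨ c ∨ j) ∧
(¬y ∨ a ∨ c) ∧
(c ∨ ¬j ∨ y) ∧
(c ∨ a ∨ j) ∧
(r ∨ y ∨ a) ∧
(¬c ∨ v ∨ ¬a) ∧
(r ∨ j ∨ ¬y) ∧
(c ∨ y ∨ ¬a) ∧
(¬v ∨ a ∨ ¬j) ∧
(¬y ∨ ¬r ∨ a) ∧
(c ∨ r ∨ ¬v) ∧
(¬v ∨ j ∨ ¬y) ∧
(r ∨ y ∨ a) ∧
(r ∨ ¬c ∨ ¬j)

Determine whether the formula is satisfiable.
No

No, the formula is not satisfiable.

No assignment of truth values to the variables can make all 26 clauses true simultaneously.

The formula is UNSAT (unsatisfiable).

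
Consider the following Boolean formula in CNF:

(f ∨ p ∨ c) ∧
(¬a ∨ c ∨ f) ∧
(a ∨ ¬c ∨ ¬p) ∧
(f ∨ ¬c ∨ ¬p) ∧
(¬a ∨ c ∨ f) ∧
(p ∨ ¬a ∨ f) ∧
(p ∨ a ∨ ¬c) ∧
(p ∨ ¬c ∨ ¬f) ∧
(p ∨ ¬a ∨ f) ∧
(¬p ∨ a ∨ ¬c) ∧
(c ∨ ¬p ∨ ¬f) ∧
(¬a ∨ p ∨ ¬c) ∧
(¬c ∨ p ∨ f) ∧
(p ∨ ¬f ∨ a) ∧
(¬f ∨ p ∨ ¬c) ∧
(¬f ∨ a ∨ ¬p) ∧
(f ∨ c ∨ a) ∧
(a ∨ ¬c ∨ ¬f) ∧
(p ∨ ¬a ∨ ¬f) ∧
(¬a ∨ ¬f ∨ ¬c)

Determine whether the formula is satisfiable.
No

No, the formula is not satisfiable.

No assignment of truth values to the variables can make all 20 clauses true simultaneously.

The formula is UNSAT (unsatisfiable).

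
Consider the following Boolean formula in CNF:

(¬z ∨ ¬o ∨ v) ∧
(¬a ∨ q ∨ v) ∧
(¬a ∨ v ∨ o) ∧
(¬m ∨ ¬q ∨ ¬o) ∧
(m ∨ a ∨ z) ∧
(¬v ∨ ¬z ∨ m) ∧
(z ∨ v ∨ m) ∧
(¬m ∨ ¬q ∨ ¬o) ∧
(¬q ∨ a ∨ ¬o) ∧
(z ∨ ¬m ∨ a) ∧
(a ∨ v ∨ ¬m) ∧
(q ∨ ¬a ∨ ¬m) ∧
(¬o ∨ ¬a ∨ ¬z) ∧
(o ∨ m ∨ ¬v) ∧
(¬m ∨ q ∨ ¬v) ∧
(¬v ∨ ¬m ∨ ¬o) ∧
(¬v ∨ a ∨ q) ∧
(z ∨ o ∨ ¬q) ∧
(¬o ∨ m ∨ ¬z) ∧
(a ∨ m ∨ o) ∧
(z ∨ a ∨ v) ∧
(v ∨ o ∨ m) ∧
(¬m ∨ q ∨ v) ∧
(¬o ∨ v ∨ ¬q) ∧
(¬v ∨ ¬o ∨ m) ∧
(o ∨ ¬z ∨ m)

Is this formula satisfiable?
Yes

Yes, the formula is satisfiable.

One satisfying assignment is: v=True, z=True, q=True, o=False, m=True, a=True

Verification: With this assignment, all 26 clauses evaluate to true.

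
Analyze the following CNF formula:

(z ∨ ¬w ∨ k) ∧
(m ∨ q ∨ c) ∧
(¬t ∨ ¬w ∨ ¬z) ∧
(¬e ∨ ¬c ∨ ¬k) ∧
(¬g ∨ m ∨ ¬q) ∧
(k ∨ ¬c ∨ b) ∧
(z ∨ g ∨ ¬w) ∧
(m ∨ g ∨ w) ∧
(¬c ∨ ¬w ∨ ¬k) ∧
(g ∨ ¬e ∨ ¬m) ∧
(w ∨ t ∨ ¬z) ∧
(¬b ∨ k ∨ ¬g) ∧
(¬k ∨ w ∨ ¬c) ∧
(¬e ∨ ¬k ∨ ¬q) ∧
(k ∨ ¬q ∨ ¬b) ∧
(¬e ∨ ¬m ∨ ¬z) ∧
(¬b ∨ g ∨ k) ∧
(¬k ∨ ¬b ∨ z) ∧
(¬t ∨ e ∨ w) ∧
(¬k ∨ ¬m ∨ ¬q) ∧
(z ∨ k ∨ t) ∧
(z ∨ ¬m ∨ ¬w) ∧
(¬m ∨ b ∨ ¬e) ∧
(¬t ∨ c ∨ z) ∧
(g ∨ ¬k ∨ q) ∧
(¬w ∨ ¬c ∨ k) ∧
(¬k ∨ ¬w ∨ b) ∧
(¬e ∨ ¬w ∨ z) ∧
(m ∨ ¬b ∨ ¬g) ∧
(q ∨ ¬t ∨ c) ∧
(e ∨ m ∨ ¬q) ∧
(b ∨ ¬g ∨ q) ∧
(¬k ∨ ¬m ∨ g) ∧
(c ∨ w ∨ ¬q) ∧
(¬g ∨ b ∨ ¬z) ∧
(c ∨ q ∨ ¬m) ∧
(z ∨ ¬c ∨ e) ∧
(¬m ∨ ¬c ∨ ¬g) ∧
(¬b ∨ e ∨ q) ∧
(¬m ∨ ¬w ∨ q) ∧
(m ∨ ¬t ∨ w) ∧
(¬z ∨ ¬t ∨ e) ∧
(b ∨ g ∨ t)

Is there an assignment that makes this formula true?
No

No, the formula is not satisfiable.

No assignment of truth values to the variables can make all 43 clauses true simultaneously.

The formula is UNSAT (unsatisfiable).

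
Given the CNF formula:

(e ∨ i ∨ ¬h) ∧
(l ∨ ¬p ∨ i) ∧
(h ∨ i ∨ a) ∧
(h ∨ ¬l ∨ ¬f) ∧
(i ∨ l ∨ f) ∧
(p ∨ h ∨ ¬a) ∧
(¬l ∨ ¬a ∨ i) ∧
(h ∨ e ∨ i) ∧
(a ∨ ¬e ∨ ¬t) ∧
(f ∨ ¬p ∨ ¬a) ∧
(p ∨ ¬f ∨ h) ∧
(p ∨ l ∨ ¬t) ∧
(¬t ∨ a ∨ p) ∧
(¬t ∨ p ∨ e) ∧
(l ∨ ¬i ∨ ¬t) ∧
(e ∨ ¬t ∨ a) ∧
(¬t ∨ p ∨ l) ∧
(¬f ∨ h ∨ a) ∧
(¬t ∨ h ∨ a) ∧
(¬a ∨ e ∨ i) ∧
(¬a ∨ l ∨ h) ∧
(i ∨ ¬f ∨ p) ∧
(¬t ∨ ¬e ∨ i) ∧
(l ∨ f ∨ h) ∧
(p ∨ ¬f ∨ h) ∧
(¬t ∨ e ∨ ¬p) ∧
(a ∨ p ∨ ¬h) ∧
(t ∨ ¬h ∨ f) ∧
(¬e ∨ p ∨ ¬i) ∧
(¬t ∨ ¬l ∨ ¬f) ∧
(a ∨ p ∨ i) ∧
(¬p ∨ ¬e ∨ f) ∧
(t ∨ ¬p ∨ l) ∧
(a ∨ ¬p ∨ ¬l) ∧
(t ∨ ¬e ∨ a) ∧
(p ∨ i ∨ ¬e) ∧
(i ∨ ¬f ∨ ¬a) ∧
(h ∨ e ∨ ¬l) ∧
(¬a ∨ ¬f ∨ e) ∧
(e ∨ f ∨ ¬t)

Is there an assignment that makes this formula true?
Yes

Yes, the formula is satisfiable.

One satisfying assignment is: i=True, a=True, t=False, f=True, l=True, e=True, h=True, p=True

Verification: With this assignment, all 40 clauses evaluate to true.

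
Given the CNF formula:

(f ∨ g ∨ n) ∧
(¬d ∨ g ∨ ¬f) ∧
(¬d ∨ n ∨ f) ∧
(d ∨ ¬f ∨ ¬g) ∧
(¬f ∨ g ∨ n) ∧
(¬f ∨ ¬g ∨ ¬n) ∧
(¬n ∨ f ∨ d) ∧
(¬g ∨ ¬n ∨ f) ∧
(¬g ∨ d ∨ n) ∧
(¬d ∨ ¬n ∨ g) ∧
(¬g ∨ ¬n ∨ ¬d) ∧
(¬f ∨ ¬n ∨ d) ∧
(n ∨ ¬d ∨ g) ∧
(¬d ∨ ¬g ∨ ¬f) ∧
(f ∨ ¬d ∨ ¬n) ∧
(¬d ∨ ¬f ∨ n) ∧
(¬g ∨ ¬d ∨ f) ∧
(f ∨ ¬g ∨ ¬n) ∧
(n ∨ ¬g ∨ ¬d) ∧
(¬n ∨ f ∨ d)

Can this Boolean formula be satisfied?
No

No, the formula is not satisfiable.

No assignment of truth values to the variables can make all 20 clauses true simultaneously.

The formula is UNSAT (unsatisfiable).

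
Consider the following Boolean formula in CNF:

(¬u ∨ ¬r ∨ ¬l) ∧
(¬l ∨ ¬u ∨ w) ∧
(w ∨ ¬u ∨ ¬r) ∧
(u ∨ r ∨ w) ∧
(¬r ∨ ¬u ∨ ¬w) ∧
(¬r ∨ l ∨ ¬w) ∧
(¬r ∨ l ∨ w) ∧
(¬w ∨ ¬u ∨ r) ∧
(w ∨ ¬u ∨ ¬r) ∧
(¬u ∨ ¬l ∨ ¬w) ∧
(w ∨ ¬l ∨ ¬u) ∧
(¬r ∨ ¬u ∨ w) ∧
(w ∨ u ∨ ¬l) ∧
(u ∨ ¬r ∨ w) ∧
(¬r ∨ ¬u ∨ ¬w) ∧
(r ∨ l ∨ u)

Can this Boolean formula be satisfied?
Yes

Yes, the formula is satisfiable.

One satisfying assignment is: u=True, l=False, w=False, r=False

Verification: With this assignment, all 16 clauses evaluate to true.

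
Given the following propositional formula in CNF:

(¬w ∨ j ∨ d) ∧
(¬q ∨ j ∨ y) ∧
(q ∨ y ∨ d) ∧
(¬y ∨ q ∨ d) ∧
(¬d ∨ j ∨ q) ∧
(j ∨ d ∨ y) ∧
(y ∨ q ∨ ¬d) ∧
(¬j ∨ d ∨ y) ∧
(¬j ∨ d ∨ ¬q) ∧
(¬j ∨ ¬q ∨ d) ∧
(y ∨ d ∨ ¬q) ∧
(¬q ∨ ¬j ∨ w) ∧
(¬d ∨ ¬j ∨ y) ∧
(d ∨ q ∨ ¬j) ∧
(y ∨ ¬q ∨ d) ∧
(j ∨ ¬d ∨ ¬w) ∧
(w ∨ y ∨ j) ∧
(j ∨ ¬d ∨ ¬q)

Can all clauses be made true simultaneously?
Yes

Yes, the formula is satisfiable.

One satisfying assignment is: d=True, y=True, j=True, q=False, w=False

Verification: With this assignment, all 18 clauses evaluate to true.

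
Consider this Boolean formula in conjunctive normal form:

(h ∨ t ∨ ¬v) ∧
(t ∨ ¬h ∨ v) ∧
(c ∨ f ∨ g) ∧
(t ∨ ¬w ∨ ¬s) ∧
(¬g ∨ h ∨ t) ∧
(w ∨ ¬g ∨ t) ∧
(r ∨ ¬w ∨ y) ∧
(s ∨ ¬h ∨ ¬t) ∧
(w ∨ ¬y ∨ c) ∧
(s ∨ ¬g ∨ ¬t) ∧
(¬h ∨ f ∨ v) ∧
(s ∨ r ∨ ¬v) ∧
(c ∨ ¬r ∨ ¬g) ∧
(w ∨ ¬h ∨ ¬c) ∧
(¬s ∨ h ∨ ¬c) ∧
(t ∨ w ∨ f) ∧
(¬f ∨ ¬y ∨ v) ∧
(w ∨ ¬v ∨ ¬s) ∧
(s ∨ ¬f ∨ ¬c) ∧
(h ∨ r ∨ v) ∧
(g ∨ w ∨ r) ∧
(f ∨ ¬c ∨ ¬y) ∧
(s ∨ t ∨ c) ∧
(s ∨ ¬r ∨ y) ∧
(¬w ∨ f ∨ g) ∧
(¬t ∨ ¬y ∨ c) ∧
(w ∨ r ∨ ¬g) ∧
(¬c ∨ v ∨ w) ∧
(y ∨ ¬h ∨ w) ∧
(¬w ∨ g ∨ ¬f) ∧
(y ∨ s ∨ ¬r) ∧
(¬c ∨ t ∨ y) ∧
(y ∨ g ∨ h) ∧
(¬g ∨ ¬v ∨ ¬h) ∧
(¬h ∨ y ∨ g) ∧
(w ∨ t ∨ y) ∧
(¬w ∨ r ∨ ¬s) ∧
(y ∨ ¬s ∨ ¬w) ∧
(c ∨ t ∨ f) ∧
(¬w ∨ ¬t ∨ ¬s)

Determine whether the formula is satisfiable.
No

No, the formula is not satisfiable.

No assignment of truth values to the variables can make all 40 clauses true simultaneously.

The formula is UNSAT (unsatisfiable).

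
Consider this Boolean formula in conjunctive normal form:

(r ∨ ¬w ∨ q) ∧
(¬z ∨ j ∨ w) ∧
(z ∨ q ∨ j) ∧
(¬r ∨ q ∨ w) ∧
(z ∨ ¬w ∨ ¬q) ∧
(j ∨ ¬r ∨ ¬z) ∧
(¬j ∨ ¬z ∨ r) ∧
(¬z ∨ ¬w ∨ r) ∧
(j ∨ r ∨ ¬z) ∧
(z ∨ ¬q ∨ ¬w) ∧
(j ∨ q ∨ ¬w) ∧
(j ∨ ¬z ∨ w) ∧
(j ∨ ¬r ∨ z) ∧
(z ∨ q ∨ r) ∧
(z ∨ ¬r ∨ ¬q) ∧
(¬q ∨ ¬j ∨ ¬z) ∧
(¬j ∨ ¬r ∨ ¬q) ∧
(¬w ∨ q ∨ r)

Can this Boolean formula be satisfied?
Yes

Yes, the formula is satisfiable.

One satisfying assignment is: j=False, q=True, r=False, w=False, z=False

Verification: With this assignment, all 18 clauses evaluate to true.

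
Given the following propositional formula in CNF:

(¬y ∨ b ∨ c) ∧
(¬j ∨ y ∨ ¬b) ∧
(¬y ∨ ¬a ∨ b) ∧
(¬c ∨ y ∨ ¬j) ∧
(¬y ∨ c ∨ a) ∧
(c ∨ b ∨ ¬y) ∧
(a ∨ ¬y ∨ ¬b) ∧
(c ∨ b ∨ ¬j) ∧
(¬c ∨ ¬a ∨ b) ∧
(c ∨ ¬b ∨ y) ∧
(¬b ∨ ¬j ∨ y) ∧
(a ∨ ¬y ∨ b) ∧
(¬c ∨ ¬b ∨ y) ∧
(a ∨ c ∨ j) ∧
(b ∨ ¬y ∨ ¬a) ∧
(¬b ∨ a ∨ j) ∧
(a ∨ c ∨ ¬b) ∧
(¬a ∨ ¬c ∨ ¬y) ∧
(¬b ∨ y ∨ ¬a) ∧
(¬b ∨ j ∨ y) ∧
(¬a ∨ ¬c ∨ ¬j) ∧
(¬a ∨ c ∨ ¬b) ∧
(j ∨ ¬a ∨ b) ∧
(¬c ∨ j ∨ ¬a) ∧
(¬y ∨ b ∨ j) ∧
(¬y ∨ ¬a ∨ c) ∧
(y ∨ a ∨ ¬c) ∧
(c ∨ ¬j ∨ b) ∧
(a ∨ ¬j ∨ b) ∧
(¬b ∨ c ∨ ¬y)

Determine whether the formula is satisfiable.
No

No, the formula is not satisfiable.

No assignment of truth values to the variables can make all 30 clauses true simultaneously.

The formula is UNSAT (unsatisfiable).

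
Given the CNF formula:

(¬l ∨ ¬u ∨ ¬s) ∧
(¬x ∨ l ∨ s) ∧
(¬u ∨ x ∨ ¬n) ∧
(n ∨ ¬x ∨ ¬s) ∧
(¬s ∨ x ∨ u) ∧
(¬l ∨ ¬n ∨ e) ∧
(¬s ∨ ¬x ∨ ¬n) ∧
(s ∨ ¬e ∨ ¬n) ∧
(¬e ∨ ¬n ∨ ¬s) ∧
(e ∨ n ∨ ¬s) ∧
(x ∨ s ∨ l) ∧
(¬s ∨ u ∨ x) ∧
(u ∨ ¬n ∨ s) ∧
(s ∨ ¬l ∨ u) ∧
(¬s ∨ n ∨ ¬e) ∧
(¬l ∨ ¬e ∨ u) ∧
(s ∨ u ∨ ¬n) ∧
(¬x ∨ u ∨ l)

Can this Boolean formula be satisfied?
Yes

Yes, the formula is satisfiable.

One satisfying assignment is: u=True, x=False, l=True, e=False, s=False, n=False

Verification: With this assignment, all 18 clauses evaluate to true.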